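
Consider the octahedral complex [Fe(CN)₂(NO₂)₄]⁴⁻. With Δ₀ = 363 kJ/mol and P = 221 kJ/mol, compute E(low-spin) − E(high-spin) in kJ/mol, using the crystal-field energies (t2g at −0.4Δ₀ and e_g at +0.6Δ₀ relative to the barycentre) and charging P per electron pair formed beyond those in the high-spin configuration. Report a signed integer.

-284

Ligand charges: 2×(-1) from CN⁻ and 4×(-1) from NO₂⁻ sum to -6; with overall charge -4, Fe is +2.
Fe is in group 8, so Fe²⁺ is d⁶ (8 − 2 = 6).
High-spin d⁶ fills as t2g^4 e_g^2 with CFSE 4(−0.4) + 2(+0.6) = -0.4Δ₀ = -145 kJ/mol.
For low-spin the configuration is t2g^6 e_g^0: orbital energy -2.4 × 363 = -871 kJ/mol, and 2 additional pairs relative to high-spin add 442 kJ/mol, giving -429 kJ/mol.
Thus E(LS) − E(HS) = -284 kJ/mol.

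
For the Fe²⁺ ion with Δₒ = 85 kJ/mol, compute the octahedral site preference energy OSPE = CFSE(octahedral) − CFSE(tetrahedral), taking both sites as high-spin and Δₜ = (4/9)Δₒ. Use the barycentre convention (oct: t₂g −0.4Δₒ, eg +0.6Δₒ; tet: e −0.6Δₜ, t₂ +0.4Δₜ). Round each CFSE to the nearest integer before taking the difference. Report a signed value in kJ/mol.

-11

Fe²⁺: group 8, so d-count = 8 − 2 = 6.
In an octahedral site d⁶ (HS) is t2g^4 e_g^2, giving CFSE(oct) = -0.4Δₒ = -34 kJ/mol.
Tetrahedral: e^3 t2^3, CFSE = 3(−0.6) + 3(+0.4) = -0.6Δₜ = -0.6 × (4/9) × 85 = -23 kJ/mol.
OSPE = -34 − (-23) = -11 kJ/mol.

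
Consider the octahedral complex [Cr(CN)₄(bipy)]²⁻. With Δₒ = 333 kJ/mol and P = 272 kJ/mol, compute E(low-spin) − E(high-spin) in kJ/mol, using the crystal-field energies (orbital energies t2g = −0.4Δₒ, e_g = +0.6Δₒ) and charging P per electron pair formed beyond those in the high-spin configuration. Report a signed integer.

Ligand charges: 4×(-1) from CN⁻ and 1×(+0) from bipy sum to -4; with overall charge -2, Cr is +2.
Group 6 minus oxidation state +2 gives a d⁴ configuration for Cr²⁺.
High-spin d⁴ fills as t2g^3 e_g^1 with CFSE 3(−0.4) + 1(+0.6) = -0.6Δₒ = -200 kJ/mol.
Low-spin: t2g^4 e_g^0, orbital CFSE = -1.6Δₒ = -533 kJ/mol; plus 1 excess pair × P = +272 kJ/mol; total -261 kJ/mol.
E(LS) − E(HS) = -261 − (-200) = -61 kJ/mol.

-61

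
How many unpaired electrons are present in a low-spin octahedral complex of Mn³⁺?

2

Mn sits in group 7; removing 3 electrons leaves Mn³⁺ with 7 − 3 = 4 d electrons.
Configuration: t₂g⁴ eg⁰, giving 2 unpaired electrons.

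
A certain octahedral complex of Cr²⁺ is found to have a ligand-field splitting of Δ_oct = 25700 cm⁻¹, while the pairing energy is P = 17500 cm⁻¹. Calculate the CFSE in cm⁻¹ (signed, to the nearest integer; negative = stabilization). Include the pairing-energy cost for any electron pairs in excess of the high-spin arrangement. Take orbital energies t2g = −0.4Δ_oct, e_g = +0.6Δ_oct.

Cr sits in group 6; removing 2 electrons leaves Cr²⁺ with 6 − 2 = 4 d electrons.
Δ_oct > P, so pairing is preferred: the ground state is low-spin.
That gives t2g^4 e_g^0.
Orbital CFSE = -1.6Δ_oct = -1.6 × 25700 = -41120 cm⁻¹.
Excess pairs vs high-spin: 1 − 0 = 1; pairing cost = +17500 cm⁻¹.
Net CFSE = -41120 + 17500 = -23620 cm⁻¹.

-23620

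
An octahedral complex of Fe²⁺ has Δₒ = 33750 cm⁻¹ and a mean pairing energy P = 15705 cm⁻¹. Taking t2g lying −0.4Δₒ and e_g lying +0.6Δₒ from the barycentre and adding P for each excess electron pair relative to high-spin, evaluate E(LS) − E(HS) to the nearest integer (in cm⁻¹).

Fe sits in group 8; removing 2 electrons leaves Fe²⁺ with 8 − 2 = 6 d electrons.
High-spin: t2g^4 e_g^2, CFSE = -0.4Δₒ = -13500 cm⁻¹.
For low-spin the configuration is t2g^6 e_g^0: orbital energy -2.4 × 33750 = -81000 cm⁻¹, and 2 additional pairs relative to high-spin add 31410 cm⁻¹, giving -49590 cm⁻¹.
E(LS) − E(HS) = -49590 − (-13500) = -36090 cm⁻¹.

-36090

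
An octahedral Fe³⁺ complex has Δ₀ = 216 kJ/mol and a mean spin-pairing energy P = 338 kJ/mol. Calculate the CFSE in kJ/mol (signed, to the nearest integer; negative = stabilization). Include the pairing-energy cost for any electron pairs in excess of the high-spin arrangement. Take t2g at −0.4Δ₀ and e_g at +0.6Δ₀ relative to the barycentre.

Fe is in group 8, so Fe³⁺ is d⁵ (8 − 3 = 5).
Δ₀ < P, so pairing is avoided: the ground state is high-spin.
Filling d⁵ accordingly: t2g^3 e_g^2.
Orbital CFSE = 0.0Δ₀ = 0.0 × 216 = 0 kJ/mol.
High-spin has no excess pairs, so no pairing correction applies.

0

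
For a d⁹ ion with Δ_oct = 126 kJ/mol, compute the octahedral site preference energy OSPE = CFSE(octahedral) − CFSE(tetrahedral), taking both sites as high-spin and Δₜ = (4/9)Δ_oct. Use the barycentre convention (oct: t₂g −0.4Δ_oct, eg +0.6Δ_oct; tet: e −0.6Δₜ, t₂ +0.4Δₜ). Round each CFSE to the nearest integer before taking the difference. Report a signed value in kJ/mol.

In an octahedral site d⁹ (HS) is t₂g⁶ eg³, giving CFSE(oct) = -0.6Δ_oct = -76 kJ/mol.
Tetrahedral: e⁴ t₂⁵, CFSE = 4(−0.6) + 5(+0.4) = -0.4Δₜ = -0.4 × (4/9) × 126 = -22 kJ/mol.
OSPE = -76 − (-22) = -54 kJ/mol.

-54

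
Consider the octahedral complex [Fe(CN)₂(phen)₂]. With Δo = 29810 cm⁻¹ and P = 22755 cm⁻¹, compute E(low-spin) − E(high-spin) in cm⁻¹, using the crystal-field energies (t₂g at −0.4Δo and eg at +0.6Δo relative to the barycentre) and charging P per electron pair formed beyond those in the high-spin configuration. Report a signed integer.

-14110

Ligand charges: 2×(-1) from CN⁻ and 2×(+0) from phen sum to -2; with overall charge +0, Fe is +2.
Group 8 minus oxidation state +2 gives a d⁶ configuration for Fe²⁺.
High-spin d⁶ fills as t₂g⁴ eg² with CFSE 4(−0.4) + 2(+0.6) = -0.4Δo = -11924 cm⁻¹.
Low-spin t₂g⁶ eg⁰ gives -2.4Δo = -71544 cm⁻¹, but forming 2 extra pairs costs 2P = 45510 cm⁻¹, so E(LS) = -71544 + 45510 = -26034 cm⁻¹.
E(LS) − E(HS) = -26034 − (-11924) = -14110 cm⁻¹.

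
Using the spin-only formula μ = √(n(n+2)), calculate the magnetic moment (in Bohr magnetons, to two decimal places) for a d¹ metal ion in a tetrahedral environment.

Tetrahedral splitting is small, so the complex is high-spin.
Configuration: e^1 t2^0 → 1 unpaired electron.
μ(spin-only) = √[1(1+2)] = √3 ≈ 1.73 Bohr magnetons.

1.73 Bohr magnetons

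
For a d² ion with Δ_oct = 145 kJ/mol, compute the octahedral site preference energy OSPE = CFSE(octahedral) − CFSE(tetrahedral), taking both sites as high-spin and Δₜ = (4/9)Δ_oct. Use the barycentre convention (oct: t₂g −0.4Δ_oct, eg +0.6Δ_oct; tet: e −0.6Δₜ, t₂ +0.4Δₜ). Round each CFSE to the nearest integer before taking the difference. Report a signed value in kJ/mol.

In an octahedral site d² (HS) is t₂g² eg⁰, giving CFSE(oct) = -0.8Δ_oct = -116 kJ/mol.
In a tetrahedral site the filling is e² t₂⁰: CFSE(tet) = -1.2Δₜ = -1.2 × (4/9)(145) = -77 kJ/mol.
OSPE = CFSE(oct) − CFSE(tet) = -116 − (-77) = -39 kJ/mol.

-39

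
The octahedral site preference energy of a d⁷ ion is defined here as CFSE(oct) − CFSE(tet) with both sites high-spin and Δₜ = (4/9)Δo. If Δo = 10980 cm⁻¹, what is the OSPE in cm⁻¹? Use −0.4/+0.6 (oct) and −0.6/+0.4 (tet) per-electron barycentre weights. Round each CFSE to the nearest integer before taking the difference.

In an octahedral site d⁷ (HS) is t₂g⁵ eg², giving CFSE(oct) = -0.8Δo = -8784 cm⁻¹.
In a tetrahedral site the filling is e⁴ t₂³: CFSE(tet) = -1.2Δₜ = -1.2 × (4/9)(10980) = -5856 cm⁻¹.
OSPE = CFSE(oct) − CFSE(tet) = -8784 − (-5856) = -2928 cm⁻¹.

-2928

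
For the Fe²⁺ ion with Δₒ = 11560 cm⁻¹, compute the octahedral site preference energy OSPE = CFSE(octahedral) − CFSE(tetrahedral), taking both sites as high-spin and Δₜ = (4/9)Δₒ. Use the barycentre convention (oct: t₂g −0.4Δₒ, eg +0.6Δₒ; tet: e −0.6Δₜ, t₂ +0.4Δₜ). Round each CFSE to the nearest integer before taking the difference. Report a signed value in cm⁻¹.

-1541

Group 8 minus oxidation state +2 gives a d⁶ configuration for Fe²⁺.
In an octahedral site d⁶ (HS) is t2g^4 e_g^2, giving CFSE(oct) = -0.4Δₒ = -4624 cm⁻¹.
Tetrahedral: e^3 t2^3, CFSE = 3(−0.6) + 3(+0.4) = -0.6Δₜ = -0.6 × (4/9) × 11560 = -3083 cm⁻¹.
OSPE = CFSE(oct) − CFSE(tet) = -4624 − (-3083) = -1541 cm⁻¹.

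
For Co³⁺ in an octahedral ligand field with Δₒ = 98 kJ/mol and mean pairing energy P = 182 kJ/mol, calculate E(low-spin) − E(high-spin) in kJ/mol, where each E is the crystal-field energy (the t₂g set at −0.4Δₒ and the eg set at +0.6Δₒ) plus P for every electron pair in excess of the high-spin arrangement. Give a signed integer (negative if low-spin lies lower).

168

Group 9 minus oxidation state +3 gives a d⁶ configuration for Co³⁺.
In the high-spin limit (t₂g⁴ eg²) the orbital term is -0.4Δₒ = -39 kJ/mol, with no excess pairing.
For low-spin the configuration is t₂g⁶ eg⁰: orbital energy -2.4 × 98 = -235 kJ/mol, and 2 additional pairs relative to high-spin add 364 kJ/mol, giving 129 kJ/mol.
Thus E(LS) − E(HS) = 168 kJ/mol.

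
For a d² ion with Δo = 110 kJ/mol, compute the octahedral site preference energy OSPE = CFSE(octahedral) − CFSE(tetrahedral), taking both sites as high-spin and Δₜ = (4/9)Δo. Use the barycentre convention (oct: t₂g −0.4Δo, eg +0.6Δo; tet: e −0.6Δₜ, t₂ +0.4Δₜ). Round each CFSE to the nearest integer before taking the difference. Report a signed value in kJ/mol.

In an octahedral site d² (HS) is t₂g² eg⁰, giving CFSE(oct) = -0.8Δo = -88 kJ/mol.
In a tetrahedral site the filling is e² t₂⁰: CFSE(tet) = -1.2Δₜ = -1.2 × (4/9)(110) = -59 kJ/mol.
OSPE = CFSE(oct) − CFSE(tet) = -88 − (-59) = -29 kJ/mol.

-29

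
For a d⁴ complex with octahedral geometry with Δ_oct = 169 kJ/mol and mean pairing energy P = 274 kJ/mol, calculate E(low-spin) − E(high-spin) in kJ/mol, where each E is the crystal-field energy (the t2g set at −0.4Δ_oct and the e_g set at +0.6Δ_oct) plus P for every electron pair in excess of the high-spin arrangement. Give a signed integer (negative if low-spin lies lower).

105

High-spin: t2g^3 e_g^1, CFSE = -0.6Δ_oct = -101 kJ/mol.
Low-spin t2g^4 e_g^0 gives -1.6Δ_oct = -270 kJ/mol, but forming 1 extra pair costs 1P = 274 kJ/mol, so E(LS) = -270 + 274 = 4 kJ/mol.
E(LS) − E(HS) = 4 − (-101) = 105 kJ/mol.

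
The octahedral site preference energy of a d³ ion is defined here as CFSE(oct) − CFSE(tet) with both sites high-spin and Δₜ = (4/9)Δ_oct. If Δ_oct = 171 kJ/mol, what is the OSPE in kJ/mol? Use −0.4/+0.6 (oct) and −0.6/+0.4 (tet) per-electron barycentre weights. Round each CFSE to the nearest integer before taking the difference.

-144

In an octahedral site d³ (HS) is t₂g³ eg⁰, giving CFSE(oct) = -1.2Δ_oct = -205 kJ/mol.
Tetrahedral: e² t₂¹, CFSE = 2(−0.6) + 1(+0.4) = -0.8Δₜ = -0.8 × (4/9) × 171 = -61 kJ/mol.
OSPE = CFSE(oct) − CFSE(tet) = -205 − (-61) = -144 kJ/mol.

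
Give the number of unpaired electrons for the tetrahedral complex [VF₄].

1

Each F⁻ contributes -1; 4 × (-1) = -4. With overall charge +0, V is in the +4 oxidation state.
V is in group 5, so V⁴⁺ is d¹ (5 − 4 = 1).
Tetrahedral splitting is small, so the complex is high-spin.
Configuration: e¹ t₂⁰, giving 1 unpaired electron.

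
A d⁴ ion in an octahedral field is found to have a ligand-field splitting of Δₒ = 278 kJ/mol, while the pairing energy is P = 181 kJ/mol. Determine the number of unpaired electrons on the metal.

2

Here Δₒ > P (278 > 181), so the low-spin state is favoured.
Configuration: t₂g⁴ eg⁰.
Unpaired electrons: 2.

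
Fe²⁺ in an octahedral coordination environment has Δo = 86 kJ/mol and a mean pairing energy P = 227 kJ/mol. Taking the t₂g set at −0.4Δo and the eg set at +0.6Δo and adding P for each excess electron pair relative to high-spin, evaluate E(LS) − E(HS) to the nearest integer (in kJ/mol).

Fe²⁺: group 8, so d-count = 8 − 2 = 6.
High-spin: t₂g⁴ eg², CFSE = -0.4Δo = -34 kJ/mol.
For low-spin the configuration is t₂g⁶ eg⁰: orbital energy -2.4 × 86 = -206 kJ/mol, and 2 additional pairs relative to high-spin add 454 kJ/mol, giving 248 kJ/mol.
E(LS) − E(HS) = 248 − (-34) = 282 kJ/mol.

282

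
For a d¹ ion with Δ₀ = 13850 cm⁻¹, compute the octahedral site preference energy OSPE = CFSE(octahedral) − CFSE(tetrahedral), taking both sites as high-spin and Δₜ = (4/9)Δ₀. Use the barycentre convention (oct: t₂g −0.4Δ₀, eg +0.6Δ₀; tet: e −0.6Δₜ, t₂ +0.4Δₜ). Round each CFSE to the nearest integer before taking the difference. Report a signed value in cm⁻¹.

-1847

In an octahedral site d¹ (HS) is t₂g¹ eg⁰, giving CFSE(oct) = -0.4Δ₀ = -5540 cm⁻¹.
Tetrahedral e¹ t₂⁰ gives -0.6Δₜ = -0.6 × (4/9) × 13850 = -3693 cm⁻¹.
OSPE = -5540 − (-3693) = -1847 cm⁻¹.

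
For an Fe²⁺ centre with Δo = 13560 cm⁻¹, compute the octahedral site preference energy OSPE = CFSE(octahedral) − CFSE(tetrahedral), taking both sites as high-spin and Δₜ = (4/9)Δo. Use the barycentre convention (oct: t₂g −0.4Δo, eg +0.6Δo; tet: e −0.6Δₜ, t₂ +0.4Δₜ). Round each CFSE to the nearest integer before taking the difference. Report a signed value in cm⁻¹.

Group 8 minus oxidation state +2 gives a d⁶ configuration for Fe²⁺.
In an octahedral site d⁶ (HS) is t₂g⁴ eg², giving CFSE(oct) = -0.4Δo = -5424 cm⁻¹.
Tetrahedral: e³ t₂³, CFSE = 3(−0.6) + 3(+0.4) = -0.6Δₜ = -0.6 × (4/9) × 13560 = -3616 cm⁻¹.
Subtracting, OSPE = -5424 − (-3616) = -1808 cm⁻¹.

-1808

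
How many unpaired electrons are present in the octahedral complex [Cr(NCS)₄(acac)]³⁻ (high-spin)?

Ligand charges: 4×(-1) from NCS⁻ and 1×(-1) from acac⁻ sum to -5; with overall charge -3, Cr is +2.
Cr²⁺: group 6, so d-count = 6 − 2 = 4.
Configuration: t2g^3 e_g^1, giving 4 unpaired electrons.

4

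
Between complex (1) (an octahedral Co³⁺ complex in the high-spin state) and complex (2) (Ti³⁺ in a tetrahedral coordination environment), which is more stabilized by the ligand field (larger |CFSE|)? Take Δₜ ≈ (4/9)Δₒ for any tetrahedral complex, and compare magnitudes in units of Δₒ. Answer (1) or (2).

(1): Group 9 minus oxidation state +3 gives a d⁶ configuration for Co³⁺; t₂g⁴ eg², CFSE = -0.4Δₒ.
(2): Group 4 minus oxidation state +3 gives a d¹ configuration for Ti³⁺; With tetrahedral geometry the complex is necessarily high-spin; e^1 t2^0, CFSE = -0.6Δₜ ≈ -0.27Δₒ.
So (1) has the larger |CFSE|.

(1)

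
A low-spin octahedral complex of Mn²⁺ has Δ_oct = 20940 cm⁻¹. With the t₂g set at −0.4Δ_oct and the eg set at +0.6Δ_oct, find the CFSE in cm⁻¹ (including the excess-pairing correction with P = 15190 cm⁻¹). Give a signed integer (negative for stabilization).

Mn is in group 7, so Mn²⁺ is d⁵ (7 − 2 = 5).
The d⁵ electrons fill as t₂g⁵ eg⁰.
The orbital stabilization is -2.0Δ_oct = -2.0 × 20940 = -41880 cm⁻¹.
Relative to high-spin t₂g³ eg² (0 paired), the low-spin configuration has 2 additional pairs, contributing +2 × 15190 = +30380 cm⁻¹.
Net CFSE = -41880 + 30380 = -11500 cm⁻¹.

-11500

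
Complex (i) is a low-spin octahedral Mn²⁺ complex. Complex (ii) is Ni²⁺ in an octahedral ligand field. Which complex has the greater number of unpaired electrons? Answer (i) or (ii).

(ii)

(i): Mn sits in group 7; removing 2 electrons leaves Mn²⁺ with 7 − 2 = 5 d electrons; t2g^5 e_g^0 → 1 unpaired.
(ii): Ni²⁺: group 10, so d-count = 10 − 2 = 8; t₂g⁶ eg² → 2 unpaired.
So (ii) has more unpaired electrons.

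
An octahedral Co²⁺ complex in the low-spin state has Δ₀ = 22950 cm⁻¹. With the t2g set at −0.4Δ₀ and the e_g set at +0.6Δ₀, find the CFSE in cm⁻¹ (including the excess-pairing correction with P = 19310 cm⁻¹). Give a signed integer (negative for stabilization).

Co sits in group 9; removing 2 electrons leaves Co²⁺ with 9 − 2 = 7 d electrons.
Electron filling gives t2g^6 e_g^1.
The orbital stabilization is -1.8Δ₀ = -1.8 × 22950 = -41310 cm⁻¹.
Relative to high-spin t2g^5 e_g^2 (2 paired), the low-spin configuration has 1 additional pair, contributing +1 × 19310 = +19310 cm⁻¹.
Combining: -41310 + 19310 = -22000 cm⁻¹.

-22000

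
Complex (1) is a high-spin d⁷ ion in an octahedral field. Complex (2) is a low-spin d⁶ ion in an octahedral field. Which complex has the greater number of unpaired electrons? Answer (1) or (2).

(1): t₂g⁵ eg² → 3 unpaired.
(2): t₂g⁶ eg⁰ → 0 unpaired.
So (1) has more unpaired electrons.

(1)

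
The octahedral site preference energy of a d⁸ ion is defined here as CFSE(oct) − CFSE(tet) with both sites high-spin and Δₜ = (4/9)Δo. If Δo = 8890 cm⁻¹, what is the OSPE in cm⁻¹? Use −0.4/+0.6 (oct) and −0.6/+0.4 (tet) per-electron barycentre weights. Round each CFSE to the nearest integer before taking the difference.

Octahedral high-spin t₂g⁶ eg²: CFSE = -1.2 × 8890 = -10668 cm⁻¹.
Tetrahedral: e⁴ t₂⁴, CFSE = 4(−0.6) + 4(+0.4) = -0.8Δₜ = -0.8 × (4/9) × 8890 = -3161 cm⁻¹.
OSPE = -10668 − (-3161) = -7507 cm⁻¹.

-7507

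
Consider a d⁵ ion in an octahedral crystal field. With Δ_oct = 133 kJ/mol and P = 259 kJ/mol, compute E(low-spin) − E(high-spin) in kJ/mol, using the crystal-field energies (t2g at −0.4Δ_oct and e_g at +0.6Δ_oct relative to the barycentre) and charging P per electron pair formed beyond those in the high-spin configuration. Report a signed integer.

High-spin: t2g^3 e_g^2, CFSE = 0.0Δ_oct = 0 kJ/mol.
Low-spin t2g^5 e_g^0 gives -2.0Δ_oct = -266 kJ/mol, but forming 2 extra pairs costs 2P = 518 kJ/mol, so E(LS) = -266 + 518 = 252 kJ/mol.
The difference is 252 − (0) = 252 kJ/mol, so high-spin lies lower.

252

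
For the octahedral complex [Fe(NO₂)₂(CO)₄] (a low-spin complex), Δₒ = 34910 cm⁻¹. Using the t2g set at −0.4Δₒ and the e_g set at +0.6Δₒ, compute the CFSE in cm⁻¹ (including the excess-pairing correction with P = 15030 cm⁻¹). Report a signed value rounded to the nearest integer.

-53724

Ligand charges: 2×(-1) from NO₂⁻ and 4×(+0) from CO sum to -2; with overall charge +0, Fe is +2.
Fe²⁺: group 8, so d-count = 8 − 2 = 6.
Configuration: t2g^6 e_g^0.
The orbital stabilization is -2.4Δₒ = -2.4 × 34910 = -83784 cm⁻¹.
Pairing penalty: 3 pairs vs 1 in the high-spin reference → 2 extra × P = 30060 cm⁻¹.
Net CFSE = -83784 + 30060 = -53724 cm⁻¹.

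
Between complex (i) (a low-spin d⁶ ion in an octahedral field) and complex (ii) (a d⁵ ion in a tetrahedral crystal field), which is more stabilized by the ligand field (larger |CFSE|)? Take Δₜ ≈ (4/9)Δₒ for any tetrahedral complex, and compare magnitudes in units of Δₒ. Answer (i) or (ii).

(i)

(i): t2g^6 e_g^0, CFSE = -2.4Δₒ.
(ii): With tetrahedral geometry the complex is necessarily high-spin; e^2 t2^3, CFSE = 0.0Δₜ ≈ 0.00Δₒ.
So (i) has the larger |CFSE|.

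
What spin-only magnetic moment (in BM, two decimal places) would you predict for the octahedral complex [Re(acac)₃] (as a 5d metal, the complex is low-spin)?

2.83 BM

Each acac⁻ contributes -1; 3 × (-1) = -3. With overall charge +0, Re is in the +3 oxidation state.
Re is in group 7, so Re³⁺ is d⁴ (7 − 3 = 4).
Configuration: t2g^4 e_g^0 → 2 unpaired electrons.
μ(spin-only) = √[2(2+2)] = √8 ≈ 2.83 BM.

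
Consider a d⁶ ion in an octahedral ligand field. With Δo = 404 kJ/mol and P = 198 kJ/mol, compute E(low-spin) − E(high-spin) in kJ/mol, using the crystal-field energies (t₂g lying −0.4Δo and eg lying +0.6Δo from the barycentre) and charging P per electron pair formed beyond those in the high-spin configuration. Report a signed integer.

-412

In the high-spin limit (t₂g⁴ eg²) the orbital term is -0.4Δo = -162 kJ/mol, with no excess pairing.
Low-spin t₂g⁶ eg⁰ gives -2.4Δo = -970 kJ/mol, but forming 2 extra pairs costs 2P = 396 kJ/mol, so E(LS) = -970 + 396 = -574 kJ/mol.
Thus E(LS) − E(HS) = -412 kJ/mol.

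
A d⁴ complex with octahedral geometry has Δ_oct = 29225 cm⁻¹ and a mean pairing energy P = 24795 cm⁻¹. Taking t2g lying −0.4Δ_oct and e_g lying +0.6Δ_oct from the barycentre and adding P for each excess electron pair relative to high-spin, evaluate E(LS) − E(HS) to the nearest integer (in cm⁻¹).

-4430

High-spin: t2g^3 e_g^1, CFSE = -0.6Δ_oct = -17535 cm⁻¹.
Low-spin t2g^4 e_g^0 gives -1.6Δ_oct = -46760 cm⁻¹, but forming 1 extra pair costs 1P = 24795 cm⁻¹, so E(LS) = -46760 + 24795 = -21965 cm⁻¹.
E(LS) − E(HS) = -21965 − (-17535) = -4430 cm⁻¹.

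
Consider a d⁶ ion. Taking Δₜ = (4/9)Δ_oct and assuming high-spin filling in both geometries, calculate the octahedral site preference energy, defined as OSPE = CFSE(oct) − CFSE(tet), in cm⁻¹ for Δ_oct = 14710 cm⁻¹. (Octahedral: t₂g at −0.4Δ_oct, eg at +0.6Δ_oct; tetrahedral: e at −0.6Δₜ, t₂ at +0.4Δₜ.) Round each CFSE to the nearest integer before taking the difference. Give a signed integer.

-1961

In an octahedral site d⁶ (HS) is t₂g⁴ eg², giving CFSE(oct) = -0.4Δ_oct = -5884 cm⁻¹.
Tetrahedral: e³ t₂³, CFSE = 3(−0.6) + 3(+0.4) = -0.6Δₜ = -0.6 × (4/9) × 14710 = -3923 cm⁻¹.
Subtracting, OSPE = -5884 − (-3923) = -1961 cm⁻¹.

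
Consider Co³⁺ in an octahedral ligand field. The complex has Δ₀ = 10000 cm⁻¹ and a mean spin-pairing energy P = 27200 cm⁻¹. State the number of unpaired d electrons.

4

Group 9 minus oxidation state +3 gives a d⁶ configuration for Co³⁺.
Δ₀ < P, so pairing is avoided: the ground state is high-spin.
Configuration: t2g^4 e_g^2.
Unpaired electrons: 4.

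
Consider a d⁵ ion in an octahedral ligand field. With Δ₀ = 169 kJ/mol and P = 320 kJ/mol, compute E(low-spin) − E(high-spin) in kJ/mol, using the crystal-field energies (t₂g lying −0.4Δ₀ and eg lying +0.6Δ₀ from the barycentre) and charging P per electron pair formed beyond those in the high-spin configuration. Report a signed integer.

High-spin: t₂g³ eg², CFSE = 0.0Δ₀ = 0 kJ/mol.
For low-spin the configuration is t₂g⁵ eg⁰: orbital energy -2.0 × 169 = -338 kJ/mol, and 2 additional pairs relative to high-spin add 640 kJ/mol, giving 302 kJ/mol.
The difference is 302 − (0) = 302 kJ/mol, so high-spin lies lower.

302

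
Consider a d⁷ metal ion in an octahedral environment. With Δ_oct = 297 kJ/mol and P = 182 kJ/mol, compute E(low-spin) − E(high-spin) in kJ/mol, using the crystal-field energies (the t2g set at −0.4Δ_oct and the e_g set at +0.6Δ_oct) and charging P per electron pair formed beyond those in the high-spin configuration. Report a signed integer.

-115

High-spin: t2g^5 e_g^2, CFSE = -0.8Δ_oct = -238 kJ/mol.
Low-spin t2g^6 e_g^1 gives -1.8Δ_oct = -535 kJ/mol, but forming 1 extra pair costs 1P = 182 kJ/mol, so E(LS) = -535 + 182 = -353 kJ/mol.
E(LS) − E(HS) = -353 − (-238) = -115 kJ/mol.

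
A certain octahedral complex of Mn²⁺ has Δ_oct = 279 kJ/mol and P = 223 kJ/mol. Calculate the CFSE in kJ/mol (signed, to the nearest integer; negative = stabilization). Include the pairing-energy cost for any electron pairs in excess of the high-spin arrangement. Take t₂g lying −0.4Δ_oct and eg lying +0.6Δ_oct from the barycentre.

Group 7 minus oxidation state +2 gives a d⁵ configuration for Mn²⁺.
Δ_oct > P, so pairing is preferred: the ground state is low-spin.
Configuration: t₂g⁵ eg⁰.
Orbital CFSE = -2.0Δ_oct = -2.0 × 279 = -558 kJ/mol.
Excess pairs vs high-spin: 2 − 0 = 2; pairing cost = +446 kJ/mol.
Net CFSE = -558 + 446 = -112 kJ/mol.

-112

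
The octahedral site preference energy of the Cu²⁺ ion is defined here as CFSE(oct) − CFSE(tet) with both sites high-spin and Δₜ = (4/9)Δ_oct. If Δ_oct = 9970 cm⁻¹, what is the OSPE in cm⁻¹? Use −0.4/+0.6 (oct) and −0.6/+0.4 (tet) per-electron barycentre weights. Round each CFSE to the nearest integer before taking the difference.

Cu is in group 11, so Cu²⁺ is d⁹ (11 − 2 = 9).
Octahedral (high-spin): t₂g⁶ eg³, CFSE = 6(−0.4) + 3(+0.6) = -0.6Δ_oct = -0.6 × 9970 = -5982 cm⁻¹.
Tetrahedral: e⁴ t₂⁵, CFSE = 4(−0.6) + 5(+0.4) = -0.4Δₜ = -0.4 × (4/9) × 9970 = -1772 cm⁻¹.
Subtracting, OSPE = -5982 − (-1772) = -4210 cm⁻¹.

-4210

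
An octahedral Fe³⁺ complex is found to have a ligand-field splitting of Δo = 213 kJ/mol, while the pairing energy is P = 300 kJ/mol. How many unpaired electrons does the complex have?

5

Group 8 minus oxidation state +3 gives a d⁵ configuration for Fe³⁺.
Δo < P, so pairing is avoided: the ground state is high-spin.
Configuration: t₂g³ eg².
Unpaired electrons: 5.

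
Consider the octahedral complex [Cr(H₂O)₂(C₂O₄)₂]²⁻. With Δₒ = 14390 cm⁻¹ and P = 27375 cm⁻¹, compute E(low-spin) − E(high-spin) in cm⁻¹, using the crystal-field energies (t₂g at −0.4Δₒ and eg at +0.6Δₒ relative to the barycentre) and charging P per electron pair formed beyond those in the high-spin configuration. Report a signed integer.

Ligand charges: 2×(+0) from H₂O and 2×(-2) from C₂O₄²⁻ sum to -4; with overall charge -2, Cr is +2.
Group 6 minus oxidation state +2 gives a d⁴ configuration for Cr²⁺.
High-spin: t₂g³ eg¹, CFSE = -0.6Δₒ = -8634 cm⁻¹.
Low-spin t₂g⁴ eg⁰ gives -1.6Δₒ = -23024 cm⁻¹, but forming 1 extra pair costs 1P = 27375 cm⁻¹, so E(LS) = -23024 + 27375 = 4351 cm⁻¹.
The difference is 4351 − (-8634) = 12985 cm⁻¹, so high-spin lies lower.

12985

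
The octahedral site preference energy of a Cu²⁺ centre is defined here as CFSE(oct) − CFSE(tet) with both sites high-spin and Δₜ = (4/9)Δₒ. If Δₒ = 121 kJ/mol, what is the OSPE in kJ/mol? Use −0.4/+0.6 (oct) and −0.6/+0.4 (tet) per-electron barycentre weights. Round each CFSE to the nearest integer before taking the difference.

-51

Cu²⁺: group 11, so d-count = 11 − 2 = 9.
In an octahedral site d⁹ (HS) is t₂g⁶ eg³, giving CFSE(oct) = -0.6Δₒ = -73 kJ/mol.
Tetrahedral e⁴ t₂⁵ gives -0.4Δₜ = -0.4 × (4/9) × 121 = -22 kJ/mol.
OSPE = CFSE(oct) − CFSE(tet) = -73 − (-22) = -51 kJ/mol.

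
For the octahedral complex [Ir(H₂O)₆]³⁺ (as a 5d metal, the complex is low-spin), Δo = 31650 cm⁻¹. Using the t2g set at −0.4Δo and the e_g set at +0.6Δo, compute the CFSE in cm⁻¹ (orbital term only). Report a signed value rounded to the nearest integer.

-75960

H₂O is neutral, so the +3 overall charge sits on Ir: oxidation state +3.
Ir is in group 9, so Ir³⁺ is d⁶ (9 − 3 = 6).
Configuration: t2g^6 e_g^0.
CFSE(orbital) = 6×(-0.4Δo) + 0×(0.6Δo) = -2.4Δo; with Δo = 31650 cm⁻¹ that is -75960 cm⁻¹.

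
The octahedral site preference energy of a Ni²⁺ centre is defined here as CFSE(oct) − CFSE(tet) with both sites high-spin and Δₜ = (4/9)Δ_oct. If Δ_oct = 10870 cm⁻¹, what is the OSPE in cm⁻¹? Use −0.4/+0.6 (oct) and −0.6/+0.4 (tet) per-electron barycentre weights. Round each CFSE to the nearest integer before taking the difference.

Ni²⁺: group 10, so d-count = 10 − 2 = 8.
In an octahedral site d⁸ (HS) is t₂g⁶ eg², giving CFSE(oct) = -1.2Δ_oct = -13044 cm⁻¹.
Tetrahedral: e⁴ t₂⁴, CFSE = 4(−0.6) + 4(+0.4) = -0.8Δₜ = -0.8 × (4/9) × 10870 = -3865 cm⁻¹.
OSPE = CFSE(oct) − CFSE(tet) = -13044 − (-3865) = -9179 cm⁻¹.

-9179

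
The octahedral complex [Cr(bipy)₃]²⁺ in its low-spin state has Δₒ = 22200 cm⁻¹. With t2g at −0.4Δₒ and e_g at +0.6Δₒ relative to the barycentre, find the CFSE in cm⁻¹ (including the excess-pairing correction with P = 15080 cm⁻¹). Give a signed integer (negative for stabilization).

-20440

bipy is neutral, so the +2 overall charge sits on Cr: oxidation state +2.
Cr is in group 6, so Cr²⁺ is d⁴ (6 − 2 = 4).
Electron filling gives t2g^4 e_g^0.
The orbital stabilization is -1.6Δₒ = -1.6 × 22200 = -35520 cm⁻¹.
Relative to high-spin t2g^3 e_g^1 (0 paired), the low-spin configuration has 1 additional pair, contributing +1 × 15080 = +15080 cm⁻¹.
Combining: -35520 + 15080 = -20440 cm⁻¹.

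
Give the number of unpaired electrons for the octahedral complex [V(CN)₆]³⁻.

2

Each CN⁻ contributes -1; 6 × (-1) = -6. With overall charge -3, V is in the +3 oxidation state.
V is in group 5, so V³⁺ is d² (5 − 3 = 2).
Configuration: t₂g² eg⁰, giving 2 unpaired electrons.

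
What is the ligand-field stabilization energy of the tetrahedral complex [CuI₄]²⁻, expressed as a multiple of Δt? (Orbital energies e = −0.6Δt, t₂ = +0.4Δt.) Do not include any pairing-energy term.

-0.4 Δt

Each I⁻ contributes -1; 4 × (-1) = -4. With overall charge -2, Cu is in the +2 oxidation state.
Cu is in group 11, so Cu²⁺ is d⁹ (11 − 2 = 9).
With tetrahedral geometry the complex is necessarily high-spin.
Configuration: e⁴ t₂⁵.
CFSE = 4(-0.6Δt) + 5(0.4Δt) = -2.4Δt + 2.0Δt = -0.4Δt.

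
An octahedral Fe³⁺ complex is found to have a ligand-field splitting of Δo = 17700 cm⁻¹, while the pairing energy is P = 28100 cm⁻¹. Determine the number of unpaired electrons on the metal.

5

Fe is in group 8, so Fe³⁺ is d⁵ (8 − 3 = 5).
With Δo < P the complex is high-spin.
Filling d⁵ accordingly: t₂g³ eg².
Unpaired electrons: 5.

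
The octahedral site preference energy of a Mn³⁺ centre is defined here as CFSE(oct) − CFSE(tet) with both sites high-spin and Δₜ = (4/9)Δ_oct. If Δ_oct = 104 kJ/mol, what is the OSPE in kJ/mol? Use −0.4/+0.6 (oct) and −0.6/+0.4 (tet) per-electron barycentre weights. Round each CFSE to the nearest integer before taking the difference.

Group 7 minus oxidation state +3 gives a d⁴ configuration for Mn³⁺.
Octahedral high-spin t2g^3 e_g^1: CFSE = -0.6 × 104 = -62 kJ/mol.
Tetrahedral e^2 t2^2 gives -0.4Δₜ = -0.4 × (4/9) × 104 = -18 kJ/mol.
OSPE = -62 − (-18) = -44 kJ/mol.

-44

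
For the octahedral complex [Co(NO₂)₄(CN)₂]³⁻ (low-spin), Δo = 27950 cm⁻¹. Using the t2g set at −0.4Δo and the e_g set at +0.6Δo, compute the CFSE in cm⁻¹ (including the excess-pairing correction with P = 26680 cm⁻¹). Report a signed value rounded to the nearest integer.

Ligand charges: 4×(-1) from NO₂⁻ and 2×(-1) from CN⁻ sum to -6; with overall charge -3, Co is +3.
Co³⁺: group 9, so d-count = 9 − 3 = 6.
Electron filling gives t2g^6 e_g^0.
Orbital CFSE = 6(-0.4) + 0(0.6) = -2.4Δo = -2.4 × 27950 = -67080 cm⁻¹.
Relative to high-spin t2g^4 e_g^2 (1 paired), the low-spin configuration has 2 additional pairs, contributing +2 × 26680 = +53360 cm⁻¹.
Net CFSE = -67080 + 53360 = -13720 cm⁻¹.

-13720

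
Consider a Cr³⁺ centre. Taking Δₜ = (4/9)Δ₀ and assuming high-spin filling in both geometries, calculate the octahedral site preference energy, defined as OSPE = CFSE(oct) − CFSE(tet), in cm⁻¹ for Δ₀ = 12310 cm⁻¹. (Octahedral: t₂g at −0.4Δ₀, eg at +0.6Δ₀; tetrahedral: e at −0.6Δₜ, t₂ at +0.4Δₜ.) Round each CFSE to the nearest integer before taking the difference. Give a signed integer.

-10395

Group 6 minus oxidation state +3 gives a d³ configuration for Cr³⁺.
Octahedral high-spin t2g^3 e_g^0: CFSE = -1.2 × 12310 = -14772 cm⁻¹.
In a tetrahedral site the filling is e^2 t2^1: CFSE(tet) = -0.8Δₜ = -0.8 × (4/9)(12310) = -4377 cm⁻¹.
Subtracting, OSPE = -14772 − (-4377) = -10395 cm⁻¹.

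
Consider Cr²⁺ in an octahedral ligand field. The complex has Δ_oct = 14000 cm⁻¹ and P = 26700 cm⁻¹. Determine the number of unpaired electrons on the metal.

4

Cr is in group 6, so Cr²⁺ is d⁴ (6 − 2 = 4).
Since Δ_oct = 14000 cm⁻¹ < P = 26700 cm⁻¹, the complex adopts the high-spin configuration.
Configuration: t₂g³ eg¹.
Unpaired electrons: 4.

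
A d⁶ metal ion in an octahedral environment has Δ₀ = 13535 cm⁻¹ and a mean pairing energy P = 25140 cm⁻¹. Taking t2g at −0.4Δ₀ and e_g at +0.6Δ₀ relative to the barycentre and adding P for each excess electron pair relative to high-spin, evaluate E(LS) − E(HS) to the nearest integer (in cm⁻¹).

23210

In the high-spin limit (t2g^4 e_g^2) the orbital term is -0.4Δ₀ = -5414 cm⁻¹, with no excess pairing.
For low-spin the configuration is t2g^6 e_g^0: orbital energy -2.4 × 13535 = -32484 cm⁻¹, and 2 additional pairs relative to high-spin add 50280 cm⁻¹, giving 17796 cm⁻¹.
Thus E(LS) − E(HS) = 23210 cm⁻¹.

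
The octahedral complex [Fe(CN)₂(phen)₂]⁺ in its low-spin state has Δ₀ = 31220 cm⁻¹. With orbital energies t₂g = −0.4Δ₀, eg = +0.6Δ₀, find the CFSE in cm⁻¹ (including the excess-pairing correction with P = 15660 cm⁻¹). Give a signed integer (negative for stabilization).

-31120

Ligand charges: 2×(-1) from CN⁻ and 2×(+0) from phen sum to -2; with overall charge +1, Fe is +3.
Fe is in group 8, so Fe³⁺ is d⁵ (8 − 3 = 5).
Configuration: t₂g⁵ eg⁰.
The orbital stabilization is -2.0Δ₀ = -2.0 × 31220 = -62440 cm⁻¹.
High-spin d⁵ would be t₂g³ eg² with 0 pairs; low-spin has 2, so 2 excess pairs cost +2P = +31320 cm⁻¹.
Overall CFSE = -62440 + 31320 = -31120 cm⁻¹.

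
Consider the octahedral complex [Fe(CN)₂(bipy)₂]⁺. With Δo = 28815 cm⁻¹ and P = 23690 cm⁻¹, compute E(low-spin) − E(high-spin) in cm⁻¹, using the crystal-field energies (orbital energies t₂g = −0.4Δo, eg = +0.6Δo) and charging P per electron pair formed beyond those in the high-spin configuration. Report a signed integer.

Ligand charges: 2×(-1) from CN⁻ and 2×(+0) from bipy sum to -2; with overall charge +1, Fe is +3.
Group 8 minus oxidation state +3 gives a d⁵ configuration for Fe³⁺.
High-spin: t₂g³ eg², CFSE = 0.0Δo = 0 cm⁻¹.
Low-spin: t₂g⁵ eg⁰, orbital CFSE = -2.0Δo = -57630 cm⁻¹; plus 2 excess pairs × P = +47380 cm⁻¹; total -10250 cm⁻¹.
Thus E(LS) − E(HS) = -10250 cm⁻¹.

-10250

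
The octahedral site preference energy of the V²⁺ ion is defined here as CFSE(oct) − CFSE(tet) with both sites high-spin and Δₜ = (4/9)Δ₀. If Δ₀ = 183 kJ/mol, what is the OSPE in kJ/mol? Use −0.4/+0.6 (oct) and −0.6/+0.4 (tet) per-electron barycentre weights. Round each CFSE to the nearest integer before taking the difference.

-155

V²⁺: group 5, so d-count = 5 − 2 = 3.
Octahedral high-spin t₂g³ eg⁰: CFSE = -1.2 × 183 = -220 kJ/mol.
In a tetrahedral site the filling is e² t₂¹: CFSE(tet) = -0.8Δₜ = -0.8 × (4/9)(183) = -65 kJ/mol.
OSPE = -220 − (-65) = -155 kJ/mol.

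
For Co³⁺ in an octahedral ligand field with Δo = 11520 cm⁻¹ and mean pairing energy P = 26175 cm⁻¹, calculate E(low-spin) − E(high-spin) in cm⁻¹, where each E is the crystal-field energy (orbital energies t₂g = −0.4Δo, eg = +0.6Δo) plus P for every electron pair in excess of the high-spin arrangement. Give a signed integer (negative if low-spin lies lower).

Group 9 minus oxidation state +3 gives a d⁶ configuration for Co³⁺.
High-spin: t₂g⁴ eg², CFSE = -0.4Δo = -4608 cm⁻¹.
Low-spin: t₂g⁶ eg⁰, orbital CFSE = -2.4Δo = -27648 cm⁻¹; plus 2 excess pairs × P = +52350 cm⁻¹; total 24702 cm⁻¹.
The difference is 24702 − (-4608) = 29310 cm⁻¹, so high-spin lies lower.

29310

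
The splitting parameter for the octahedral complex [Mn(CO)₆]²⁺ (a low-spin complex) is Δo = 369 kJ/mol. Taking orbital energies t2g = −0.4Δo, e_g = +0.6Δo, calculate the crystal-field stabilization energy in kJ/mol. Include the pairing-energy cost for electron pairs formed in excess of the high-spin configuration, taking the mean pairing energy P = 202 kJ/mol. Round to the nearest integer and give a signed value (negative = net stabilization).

-334

CO is neutral, so the +2 overall charge sits on Mn: oxidation state +2.
Mn sits in group 7; removing 2 electrons leaves Mn²⁺ with 7 − 2 = 5 d electrons.
Electron filling gives t2g^5 e_g^0.
CFSE(orbital) = 5×(-0.4Δo) + 0×(0.6Δo) = -2.0Δo; with Δo = 369 kJ/mol that is -738 kJ/mol.
High-spin d⁵ would be t2g^3 e_g^2 with 0 pairs; low-spin has 2, so 2 excess pairs cost +2P = +404 kJ/mol.
Net CFSE = -738 + 404 = -334 kJ/mol.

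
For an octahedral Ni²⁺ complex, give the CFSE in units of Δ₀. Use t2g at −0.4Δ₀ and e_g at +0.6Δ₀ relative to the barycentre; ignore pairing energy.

-1.2 Δ₀

Group 10 minus oxidation state +2 gives a d⁸ configuration for Ni²⁺.
Configuration: t2g^6 e_g^2.
CFSE = 6(-0.4Δ₀) + 2(0.6Δ₀) = -2.4Δ₀ + 1.2Δ₀ = -1.2Δ₀.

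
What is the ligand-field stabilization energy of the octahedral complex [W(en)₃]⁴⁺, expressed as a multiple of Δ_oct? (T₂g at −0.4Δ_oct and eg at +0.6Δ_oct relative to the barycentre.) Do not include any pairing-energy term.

-0.8 Δ_oct

en is neutral, so the +4 overall charge sits on W: oxidation state +4.
W⁴⁺: group 6, so d-count = 6 − 4 = 2.
For octahedral d² the high- and low-spin configurations coincide.
Configuration: t₂g² eg⁰.
CFSE = 2(-0.4Δ_oct) + 0(0.6Δ_oct) = -0.8Δ_oct + 0.0Δ_oct = -0.8Δ_oct.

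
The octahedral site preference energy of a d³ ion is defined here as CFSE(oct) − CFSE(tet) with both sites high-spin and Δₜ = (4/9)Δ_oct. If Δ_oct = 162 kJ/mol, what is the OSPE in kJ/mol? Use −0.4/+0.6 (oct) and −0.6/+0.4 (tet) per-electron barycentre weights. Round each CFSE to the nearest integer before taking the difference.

Octahedral (high-spin): t2g^3 e_g^0, CFSE = 3(−0.4) + 0(+0.6) = -1.2Δ_oct = -1.2 × 162 = -194 kJ/mol.
In a tetrahedral site the filling is e^2 t2^1: CFSE(tet) = -0.8Δₜ = -0.8 × (4/9)(162) = -58 kJ/mol.
OSPE = CFSE(oct) − CFSE(tet) = -194 − (-58) = -136 kJ/mol.

-136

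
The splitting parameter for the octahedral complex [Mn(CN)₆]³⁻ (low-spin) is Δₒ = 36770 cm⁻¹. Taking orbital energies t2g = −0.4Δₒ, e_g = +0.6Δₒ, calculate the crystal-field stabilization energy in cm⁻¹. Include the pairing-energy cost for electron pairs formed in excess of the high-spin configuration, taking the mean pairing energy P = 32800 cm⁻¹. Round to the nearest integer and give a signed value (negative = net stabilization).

Each CN⁻ contributes -1; 6 × (-1) = -6. With overall charge -3, Mn is in the +3 oxidation state.
Mn sits in group 7; removing 3 electrons leaves Mn³⁺ with 7 − 3 = 4 d electrons.
Configuration: t2g^4 e_g^0.
The orbital stabilization is -1.6Δₒ = -1.6 × 36770 = -58832 cm⁻¹.
Pairing penalty: 1 pair vs 0 in the high-spin reference → 1 extra × P = 32800 cm⁻¹.
Overall CFSE = -58832 + 32800 = -26032 cm⁻¹.

-26032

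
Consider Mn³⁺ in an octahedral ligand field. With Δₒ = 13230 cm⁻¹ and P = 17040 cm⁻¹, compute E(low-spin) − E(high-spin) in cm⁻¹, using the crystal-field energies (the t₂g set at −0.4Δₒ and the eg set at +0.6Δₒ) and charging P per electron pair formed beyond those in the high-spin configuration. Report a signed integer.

Mn is in group 7, so Mn³⁺ is d⁴ (7 − 3 = 4).
High-spin d⁴ fills as t₂g³ eg¹ with CFSE 3(−0.4) + 1(+0.6) = -0.6Δₒ = -7938 cm⁻¹.
Low-spin: t₂g⁴ eg⁰, orbital CFSE = -1.6Δₒ = -21168 cm⁻¹; plus 1 excess pair × P = +17040 cm⁻¹; total -4128 cm⁻¹.
The difference is -4128 − (-7938) = 3810 cm⁻¹, so high-spin lies lower.

3810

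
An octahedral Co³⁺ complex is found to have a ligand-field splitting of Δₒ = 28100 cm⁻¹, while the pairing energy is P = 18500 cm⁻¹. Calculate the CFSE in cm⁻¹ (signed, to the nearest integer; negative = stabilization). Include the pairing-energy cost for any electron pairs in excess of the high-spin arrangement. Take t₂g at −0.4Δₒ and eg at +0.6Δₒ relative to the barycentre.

-30440

Group 9 minus oxidation state +3 gives a d⁶ configuration for Co³⁺.
Since Δₒ = 28100 cm⁻¹ > P = 18500 cm⁻¹, the complex adopts the low-spin configuration.
That gives t₂g⁶ eg⁰.
Orbital CFSE = -2.4Δₒ = -2.4 × 28100 = -67440 cm⁻¹.
Excess pairs vs high-spin: 3 − 1 = 2; pairing cost = +37000 cm⁻¹.
Net CFSE = -67440 + 37000 = -30440 cm⁻¹.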